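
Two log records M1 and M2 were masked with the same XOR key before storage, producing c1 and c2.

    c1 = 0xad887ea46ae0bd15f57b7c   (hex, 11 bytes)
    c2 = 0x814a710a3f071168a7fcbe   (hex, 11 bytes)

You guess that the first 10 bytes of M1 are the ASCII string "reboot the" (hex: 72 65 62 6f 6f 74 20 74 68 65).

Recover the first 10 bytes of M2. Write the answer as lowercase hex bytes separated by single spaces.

First, c1 ⊕ c2 = (M1 ⊕ K) ⊕ (M2 ⊕ K) = M1 ⊕ M2, so the key drops out. Then M2 = (M1 ⊕ M2) ⊕ M1 over the first 10 bytes.
byte 0: (ad ⊕ 81) ⊕ 72 = 2c ⊕ 72 = 5e
byte 1: (88 ⊕ 4a) ⊕ 65 = c2 ⊕ 65 = a7
byte 2: (7e ⊕ 71) ⊕ 62 = 0f ⊕ 62 = 6d
byte 3: (a4 ⊕ 0a) ⊕ 6f = ae ⊕ 6f = c1
byte 4: (6a ⊕ 3f) ⊕ 6f = 55 ⊕ 6f = 3a
byte 5: (e0 ⊕ 07) ⊕ 74 = e7 ⊕ 74 = 93
byte 6: (bd ⊕ 11) ⊕ 20 = ac ⊕ 20 = 8c
byte 7: (15 ⊕ 68) ⊕ 74 = 7d ⊕ 74 = 09
byte 8: (f5 ⊕ a7) ⊕ 68 = 52 ⊕ 68 = 3a
byte 9: (7b ⊕ fc) ⊕ 65 = 87 ⊕ 65 = e2

5e a7 6d c1 3a 93 8c 09 3a e2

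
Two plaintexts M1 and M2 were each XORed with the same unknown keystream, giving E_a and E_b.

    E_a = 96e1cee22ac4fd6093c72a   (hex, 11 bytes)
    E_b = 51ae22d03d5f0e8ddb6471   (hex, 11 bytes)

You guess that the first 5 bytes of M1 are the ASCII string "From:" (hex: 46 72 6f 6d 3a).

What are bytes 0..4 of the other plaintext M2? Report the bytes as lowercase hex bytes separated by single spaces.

First, E_a ⊕ E_b = (M1 ⊕ K) ⊕ (M2 ⊕ K) = M1 ⊕ M2, so the key drops out. Then M2 = (M1 ⊕ M2) ⊕ M1 over the first 5 bytes.
byte 0: (96 xor 51) xor 46 = c7 xor 46 = 81
byte 1: (e1 xor ae) xor 72 = 4f xor 72 = 3d
byte 2: (ce xor 22) xor 6f = ec xor 6f = 83
byte 3: (e2 xor d0) xor 6d = 32 xor 6d = 5f
byte 4: (2a xor 3d) xor 3a = 17 xor 3a = 2d

81 3d 83 5f 2d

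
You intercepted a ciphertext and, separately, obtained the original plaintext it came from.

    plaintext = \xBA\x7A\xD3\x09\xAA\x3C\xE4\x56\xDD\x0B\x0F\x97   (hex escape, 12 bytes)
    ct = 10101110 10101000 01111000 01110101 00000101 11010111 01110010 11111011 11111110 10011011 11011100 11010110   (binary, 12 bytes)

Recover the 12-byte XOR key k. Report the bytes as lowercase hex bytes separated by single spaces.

Since ct = plaintext ⊕ k, XORing both sides with plaintext gives k = plaintext ⊕ ct.
186 ⊕ 174 =  20
122 ⊕ 168 = 210
211 ⊕ 120 = 171
  9 ⊕ 117 = 124
170 ⊕   5 = 175
 60 ⊕ 215 = 235
228 ⊕ 114 = 150
 86 ⊕ 251 = 173
221 ⊕ 254 =  35
 11 ⊕ 155 = 144
 15 ⊕ 220 = 211
151 ⊕ 214 =  65

14 d2 ab 7c af eb 96 ad 23 90 d3 41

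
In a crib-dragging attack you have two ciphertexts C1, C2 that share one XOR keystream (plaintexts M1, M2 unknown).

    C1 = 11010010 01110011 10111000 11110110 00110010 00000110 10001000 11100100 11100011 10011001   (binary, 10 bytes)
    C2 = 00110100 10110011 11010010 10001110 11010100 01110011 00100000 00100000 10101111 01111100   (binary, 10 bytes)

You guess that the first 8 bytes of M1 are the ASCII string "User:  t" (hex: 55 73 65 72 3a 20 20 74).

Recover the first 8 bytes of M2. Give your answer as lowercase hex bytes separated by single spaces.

b3 b3 0f 0a dc 55 88 b0

First, C1 ⊕ C2 = (M1 ⊕ K) ⊕ (M2 ⊕ K) = M1 ⊕ M2, so the key drops out. Then M2 = (M1 ⊕ M2) ⊕ M1 over the first 8 bytes.
byte 0: (d2 ⊕ 34) ⊕ 55 = e6 ⊕ 55 = b3
byte 1: (73 ⊕ b3) ⊕ 73 = c0 ⊕ 73 = b3
byte 2: (b8 ⊕ d2) ⊕ 65 = 6a ⊕ 65 = 0f
byte 3: (f6 ⊕ 8e) ⊕ 72 = 78 ⊕ 72 = 0a
byte 4: (32 ⊕ d4) ⊕ 3a = e6 ⊕ 3a = dc
byte 5: (06 ⊕ 73) ⊕ 20 = 75 ⊕ 20 = 55
byte 6: (88 ⊕ 20) ⊕ 20 = a8 ⊕ 20 = 88
byte 7: (e4 ⊕ 20) ⊕ 74 = c4 ⊕ 74 = b0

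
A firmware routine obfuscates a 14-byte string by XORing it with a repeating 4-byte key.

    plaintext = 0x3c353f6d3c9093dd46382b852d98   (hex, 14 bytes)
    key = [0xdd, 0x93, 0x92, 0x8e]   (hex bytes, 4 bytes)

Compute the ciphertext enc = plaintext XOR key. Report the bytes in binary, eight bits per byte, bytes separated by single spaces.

The 4-byte key repeats, so the effective keystream is dd 93 92 8e dd 93 92 8e dd 93 92 8e dd 93.
byte 0: 3c ⊕ dd = e1
byte 1: 35 ⊕ 93 = a6
byte 2: 3f ⊕ 92 = ad
byte 3: 6d ⊕ 8e = e3
byte 4: 3c ⊕ dd = e1
byte 5: 90 ⊕ 93 = 03
byte 6: 93 ⊕ 92 = 01
byte 7: dd ⊕ 8e = 53
byte 8: 46 ⊕ dd = 9b
byte 9: 38 ⊕ 93 = ab
byte 10: 2b ⊕ 92 = b9
byte 11: 85 ⊕ 8e = 0b
byte 12: 2d ⊕ dd = f0
byte 13: 98 ⊕ 93 = 0b

11100001 10100110 10101101 11100011 11100001 00000011 00000001 01010011 10011011 10101011 10111001 00001011 11110000 00001011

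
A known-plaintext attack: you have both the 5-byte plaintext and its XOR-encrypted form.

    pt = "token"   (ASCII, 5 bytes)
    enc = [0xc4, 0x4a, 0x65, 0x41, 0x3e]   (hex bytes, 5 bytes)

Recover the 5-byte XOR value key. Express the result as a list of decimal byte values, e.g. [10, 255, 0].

Since enc = pt ⊕ key, XORing both sides with pt gives key = pt ⊕ enc.
74 ⊕ c4 = b0
6f ⊕ 4a = 25
6b ⊕ 65 = 0e
65 ⊕ 41 = 24
6e ⊕ 3e = 50

[176, 37, 14, 36, 80]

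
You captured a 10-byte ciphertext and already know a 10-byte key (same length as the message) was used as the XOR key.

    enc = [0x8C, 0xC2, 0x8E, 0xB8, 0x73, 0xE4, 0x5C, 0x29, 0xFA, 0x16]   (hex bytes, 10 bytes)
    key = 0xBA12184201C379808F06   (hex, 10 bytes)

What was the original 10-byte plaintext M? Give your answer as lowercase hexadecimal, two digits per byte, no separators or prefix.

8c xor ba = 36
c2 xor 12 = d0
8e xor 18 = 96
b8 xor 42 = fa
73 xor 01 = 72
e4 xor c3 = 27
5c xor 79 = 25
29 xor 80 = a9
fa xor 8f = 75
16 xor 06 = 10

36d096fa722725a97510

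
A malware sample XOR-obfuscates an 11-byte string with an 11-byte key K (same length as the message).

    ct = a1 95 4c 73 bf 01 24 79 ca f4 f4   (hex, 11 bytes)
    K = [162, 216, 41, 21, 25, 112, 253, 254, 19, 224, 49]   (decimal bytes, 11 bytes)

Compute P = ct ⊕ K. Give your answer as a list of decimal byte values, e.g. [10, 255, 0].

[3, 77, 101, 102, 166, 113, 217, 135, 217, 20, 197]

XOR is its own inverse, so applying the key byte-wise gives the result directly.
a1 ⊕ a2 = 03
95 ⊕ d8 = 4d
4c ⊕ 29 = 65
73 ⊕ 15 = 66
bf ⊕ 19 = a6
01 ⊕ 70 = 71
24 ⊕ fd = d9
79 ⊕ fe = 87
ca ⊕ 13 = d9
f4 ⊕ e0 = 14
f4 ⊕ 31 = c5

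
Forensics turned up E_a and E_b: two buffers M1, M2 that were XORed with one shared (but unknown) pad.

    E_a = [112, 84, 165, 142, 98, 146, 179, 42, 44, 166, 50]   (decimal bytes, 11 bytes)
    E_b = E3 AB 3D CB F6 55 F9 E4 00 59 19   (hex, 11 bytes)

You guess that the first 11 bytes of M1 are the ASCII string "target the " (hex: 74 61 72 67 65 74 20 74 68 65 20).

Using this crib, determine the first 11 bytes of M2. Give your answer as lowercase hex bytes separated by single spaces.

e7 9e ea 22 f1 b3 6a ba 44 9a 0b

First, E_a ⊕ E_b = (M1 ⊕ K) ⊕ (M2 ⊕ K) = M1 ⊕ M2, so the key drops out. Then M2 = (M1 ⊕ M2) ⊕ M1 over the first 11 bytes.
byte 0: (70 xor e3) xor 74 = 93 xor 74 = e7
byte 1: (54 xor ab) xor 61 = ff xor 61 = 9e
byte 2: (a5 xor 3d) xor 72 = 98 xor 72 = ea
byte 3: (8e xor cb) xor 67 = 45 xor 67 = 22
byte 4: (62 xor f6) xor 65 = 94 xor 65 = f1
byte 5: (92 xor 55) xor 74 = c7 xor 74 = b3
byte 6: (b3 xor f9) xor 20 = 4a xor 20 = 6a
byte 7: (2a xor e4) xor 74 = ce xor 74 = ba
byte 8: (2c xor 00) xor 68 = 2c xor 68 = 44
byte 9: (a6 xor 59) xor 65 = ff xor 65 = 9a
byte 10: (32 xor 19) xor 20 = 2b xor 20 = 0b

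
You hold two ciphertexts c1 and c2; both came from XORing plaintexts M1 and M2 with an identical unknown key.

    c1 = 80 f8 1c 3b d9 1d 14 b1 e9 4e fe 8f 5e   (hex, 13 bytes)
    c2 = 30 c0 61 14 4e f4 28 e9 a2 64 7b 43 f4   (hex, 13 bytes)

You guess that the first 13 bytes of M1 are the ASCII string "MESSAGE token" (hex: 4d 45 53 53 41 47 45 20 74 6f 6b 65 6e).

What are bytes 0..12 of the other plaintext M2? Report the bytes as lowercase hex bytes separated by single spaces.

fd 7d 2e 7c d6 ae 79 78 3f 45 ee a9 c4

First, c1 ⊕ c2 = (M1 ⊕ K) ⊕ (M2 ⊕ K) = M1 ⊕ M2, so the key drops out. Then M2 = (M1 ⊕ M2) ⊕ M1 over the first 13 bytes.
byte 0: (80 ⊕ 30) ⊕ 4d = b0 ⊕ 4d = fd
byte 1: (f8 ⊕ c0) ⊕ 45 = 38 ⊕ 45 = 7d
byte 2: (1c ⊕ 61) ⊕ 53 = 7d ⊕ 53 = 2e
byte 3: (3b ⊕ 14) ⊕ 53 = 2f ⊕ 53 = 7c
byte 4: (d9 ⊕ 4e) ⊕ 41 = 97 ⊕ 41 = d6
byte 5: (1d ⊕ f4) ⊕ 47 = e9 ⊕ 47 = ae
byte 6: (14 ⊕ 28) ⊕ 45 = 3c ⊕ 45 = 79
byte 7: (b1 ⊕ e9) ⊕ 20 = 58 ⊕ 20 = 78
byte 8: (e9 ⊕ a2) ⊕ 74 = 4b ⊕ 74 = 3f
byte 9: (4e ⊕ 64) ⊕ 6f = 2a ⊕ 6f = 45
byte 10: (fe ⊕ 7b) ⊕ 6b = 85 ⊕ 6b = ee
byte 11: (8f ⊕ 43) ⊕ 65 = cc ⊕ 65 = a9
byte 12: (5e ⊕ f4) ⊕ 6e = aa ⊕ 6e = c4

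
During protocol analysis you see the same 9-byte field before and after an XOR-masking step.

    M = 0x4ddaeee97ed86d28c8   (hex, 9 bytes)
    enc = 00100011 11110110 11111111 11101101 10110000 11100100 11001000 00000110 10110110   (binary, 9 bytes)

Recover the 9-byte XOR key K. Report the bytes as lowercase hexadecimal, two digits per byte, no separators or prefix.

6e2c1104ce3ca52e7e

Since enc = M ⊕ K, XORing both sides with M gives K = M ⊕ enc.
4d ^ 23 = 6e
da ^ f6 = 2c
ee ^ ff = 11
e9 ^ ed = 04
7e ^ b0 = ce
d8 ^ e4 = 3c
6d ^ c8 = a5
28 ^ 06 = 2e
c8 ^ b6 = 7e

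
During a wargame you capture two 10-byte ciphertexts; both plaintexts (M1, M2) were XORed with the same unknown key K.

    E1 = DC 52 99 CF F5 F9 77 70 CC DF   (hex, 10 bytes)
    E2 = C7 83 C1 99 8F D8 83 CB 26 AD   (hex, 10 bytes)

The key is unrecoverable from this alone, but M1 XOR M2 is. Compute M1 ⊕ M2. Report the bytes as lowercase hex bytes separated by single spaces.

E1 ⊕ E2 = (M1 ⊕ K) ⊕ (M2 ⊕ K) = M1 ⊕ M2 — the shared key cancels under XOR.
byte 0: dc ^ c7 = 1b
byte 1: 52 ^ 83 = d1
byte 2: 99 ^ c1 = 58
byte 3: cf ^ 99 = 56
byte 4: f5 ^ 8f = 7a
byte 5: f9 ^ d8 = 21
byte 6: 77 ^ 83 = f4
byte 7: 70 ^ cb = bb
byte 8: cc ^ 26 = ea
byte 9: df ^ ad = 72

1b d1 58 56 7a 21 f4 bb ea 72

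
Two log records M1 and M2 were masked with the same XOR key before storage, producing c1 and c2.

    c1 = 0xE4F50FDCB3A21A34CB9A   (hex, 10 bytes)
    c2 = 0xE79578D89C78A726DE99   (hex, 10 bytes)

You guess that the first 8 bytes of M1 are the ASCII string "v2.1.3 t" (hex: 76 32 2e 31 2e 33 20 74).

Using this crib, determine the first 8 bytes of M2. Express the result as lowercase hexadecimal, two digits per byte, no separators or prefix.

First, c1 ⊕ c2 = (M1 ⊕ K) ⊕ (M2 ⊕ K) = M1 ⊕ M2, so the key drops out. Then M2 = (M1 ⊕ M2) ⊕ M1 over the first 8 bytes.
byte 0: (e4 xor e7) xor 76 = 03 xor 76 = 75
byte 1: (f5 xor 95) xor 32 = 60 xor 32 = 52
byte 2: (0f xor 78) xor 2e = 77 xor 2e = 59
byte 3: (dc xor d8) xor 31 = 04 xor 31 = 35
byte 4: (b3 xor 9c) xor 2e = 2f xor 2e = 01
byte 5: (a2 xor 78) xor 33 = da xor 33 = e9
byte 6: (1a xor a7) xor 20 = bd xor 20 = 9d
byte 7: (34 xor 26) xor 74 = 12 xor 74 = 66

7552593501e99d66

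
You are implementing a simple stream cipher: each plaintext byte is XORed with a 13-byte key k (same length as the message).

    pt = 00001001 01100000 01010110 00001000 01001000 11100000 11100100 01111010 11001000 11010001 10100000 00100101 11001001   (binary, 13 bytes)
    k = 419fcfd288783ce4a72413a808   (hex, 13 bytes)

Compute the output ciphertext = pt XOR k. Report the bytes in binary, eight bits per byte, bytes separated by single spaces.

01001000 11111111 10011001 11011010 11000000 10011000 11011000 10011110 01101111 11110101 10110011 10001101 11000001

byte 0: 09 ^ 41 = 48
byte 1: 60 ^ 9f = ff
byte 2: 56 ^ cf = 99
byte 3: 08 ^ d2 = da
byte 4: 48 ^ 88 = c0
byte 5: e0 ^ 78 = 98
byte 6: e4 ^ 3c = d8
byte 7: 7a ^ e4 = 9e
byte 8: c8 ^ a7 = 6f
byte 9: d1 ^ 24 = f5
byte 10: a0 ^ 13 = b3
byte 11: 25 ^ a8 = 8d
byte 12: c9 ^ 08 = c1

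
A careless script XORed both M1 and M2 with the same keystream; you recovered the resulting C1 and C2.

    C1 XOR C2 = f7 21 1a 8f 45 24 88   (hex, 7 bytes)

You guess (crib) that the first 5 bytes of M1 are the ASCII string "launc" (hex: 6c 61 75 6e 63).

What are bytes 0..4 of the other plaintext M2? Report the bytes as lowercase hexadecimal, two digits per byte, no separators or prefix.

9b406fe126

Since C1 ⊕ C2 = M1 ⊕ M2, XORing with the guessed M1 bytes yields the corresponding M2 bytes: M2 = (C1 ⊕ C2) ⊕ M1.
byte 0: 247 xor 108 = 155
byte 1:  33 xor  97 =  64
byte 2:  26 xor 117 = 111
byte 3: 143 xor 110 = 225
byte 4:  69 xor  99 =  38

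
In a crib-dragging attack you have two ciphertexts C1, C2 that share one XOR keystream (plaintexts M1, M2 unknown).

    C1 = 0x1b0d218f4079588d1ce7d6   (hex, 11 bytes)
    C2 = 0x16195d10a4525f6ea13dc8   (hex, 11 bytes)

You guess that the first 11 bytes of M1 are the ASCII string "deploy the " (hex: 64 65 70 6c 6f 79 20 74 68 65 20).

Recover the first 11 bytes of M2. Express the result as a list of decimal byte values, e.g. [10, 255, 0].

First, C1 ⊕ C2 = (M1 ⊕ K) ⊕ (M2 ⊕ K) = M1 ⊕ M2, so the key drops out. Then M2 = (M1 ⊕ M2) ⊕ M1 over the first 11 bytes.
byte 0: (1b ⊕ 16) ⊕ 64 = 0d ⊕ 64 = 69
byte 1: (0d ⊕ 19) ⊕ 65 = 14 ⊕ 65 = 71
byte 2: (21 ⊕ 5d) ⊕ 70 = 7c ⊕ 70 = 0c
byte 3: (8f ⊕ 10) ⊕ 6c = 9f ⊕ 6c = f3
byte 4: (40 ⊕ a4) ⊕ 6f = e4 ⊕ 6f = 8b
byte 5: (79 ⊕ 52) ⊕ 79 = 2b ⊕ 79 = 52
byte 6: (58 ⊕ 5f) ⊕ 20 = 07 ⊕ 20 = 27
byte 7: (8d ⊕ 6e) ⊕ 74 = e3 ⊕ 74 = 97
byte 8: (1c ⊕ a1) ⊕ 68 = bd ⊕ 68 = d5
byte 9: (e7 ⊕ 3d) ⊕ 65 = da ⊕ 65 = bf
byte 10: (d6 ⊕ c8) ⊕ 20 = 1e ⊕ 20 = 3e

[105, 113, 12, 243, 139, 82, 39, 151, 213, 191, 62]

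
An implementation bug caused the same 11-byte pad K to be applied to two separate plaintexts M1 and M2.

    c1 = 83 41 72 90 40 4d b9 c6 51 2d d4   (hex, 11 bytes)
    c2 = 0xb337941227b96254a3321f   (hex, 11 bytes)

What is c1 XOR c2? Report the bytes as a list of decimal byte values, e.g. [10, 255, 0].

[48, 118, 230, 130, 103, 244, 219, 146, 242, 31, 203]

c1 ⊕ c2 = (M1 ⊕ K) ⊕ (M2 ⊕ K) = M1 ⊕ M2 — the shared key cancels under XOR.
byte 0: 83 ⊕ b3 = 30
byte 1: 41 ⊕ 37 = 76
byte 2: 72 ⊕ 94 = e6
byte 3: 90 ⊕ 12 = 82
byte 4: 40 ⊕ 27 = 67
byte 5: 4d ⊕ b9 = f4
byte 6: b9 ⊕ 62 = db
byte 7: c6 ⊕ 54 = 92
byte 8: 51 ⊕ a3 = f2
byte 9: 2d ⊕ 32 = 1f
byte 10: d4 ⊕ 1f = cb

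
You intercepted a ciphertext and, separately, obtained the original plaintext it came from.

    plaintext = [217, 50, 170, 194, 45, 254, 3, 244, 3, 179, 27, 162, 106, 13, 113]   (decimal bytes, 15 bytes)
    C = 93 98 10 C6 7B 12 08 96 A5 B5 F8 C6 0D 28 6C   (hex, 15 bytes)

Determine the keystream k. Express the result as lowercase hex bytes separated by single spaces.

Since C = plaintext ⊕ k, XORing both sides with plaintext gives k = plaintext ⊕ C.
217 xor 147 =  74
 50 xor 152 = 170
170 xor  16 = 186
194 xor 198 =   4
 45 xor 123 =  86
254 xor  18 = 236
  3 xor   8 =  11
244 xor 150 =  98
  3 xor 165 = 166
179 xor 181 =   6
 27 xor 248 = 227
162 xor 198 = 100
106 xor  13 = 103
 13 xor  40 =  37
113 xor 108 =  29

4a aa ba 04 56 ec 0b 62 a6 06 e3 64 67 25 1d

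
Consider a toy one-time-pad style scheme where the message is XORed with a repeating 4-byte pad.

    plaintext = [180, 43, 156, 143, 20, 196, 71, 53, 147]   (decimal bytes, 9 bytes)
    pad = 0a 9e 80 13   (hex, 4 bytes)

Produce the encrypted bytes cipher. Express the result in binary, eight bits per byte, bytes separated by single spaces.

The 4-byte key repeats, so the effective keystream is 0a 9e 80 13 0a 9e 80 13 0a.
byte 0: b4 ⊕ 0a = be
byte 1: 2b ⊕ 9e = b5
byte 2: 9c ⊕ 80 = 1c
byte 3: 8f ⊕ 13 = 9c
byte 4: 14 ⊕ 0a = 1e
byte 5: c4 ⊕ 9e = 5a
byte 6: 47 ⊕ 80 = c7
byte 7: 35 ⊕ 13 = 26
byte 8: 93 ⊕ 0a = 99

10111110 10110101 00011100 10011100 00011110 01011010 11000111 00100110 10011001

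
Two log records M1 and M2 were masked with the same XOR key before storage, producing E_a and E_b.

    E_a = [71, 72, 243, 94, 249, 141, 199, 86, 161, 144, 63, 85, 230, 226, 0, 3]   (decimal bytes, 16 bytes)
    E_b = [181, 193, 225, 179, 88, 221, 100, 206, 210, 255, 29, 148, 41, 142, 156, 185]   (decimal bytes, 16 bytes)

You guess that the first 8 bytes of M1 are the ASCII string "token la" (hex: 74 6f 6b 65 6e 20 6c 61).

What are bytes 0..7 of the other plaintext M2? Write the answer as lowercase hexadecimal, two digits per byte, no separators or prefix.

First, E_a ⊕ E_b = (M1 ⊕ K) ⊕ (M2 ⊕ K) = M1 ⊕ M2, so the key drops out. Then M2 = (M1 ⊕ M2) ⊕ M1 over the first 8 bytes.
byte 0: (47 ^ b5) ^ 74 = f2 ^ 74 = 86
byte 1: (48 ^ c1) ^ 6f = 89 ^ 6f = e6
byte 2: (f3 ^ e1) ^ 6b = 12 ^ 6b = 79
byte 3: (5e ^ b3) ^ 65 = ed ^ 65 = 88
byte 4: (f9 ^ 58) ^ 6e = a1 ^ 6e = cf
byte 5: (8d ^ dd) ^ 20 = 50 ^ 20 = 70
byte 6: (c7 ^ 64) ^ 6c = a3 ^ 6c = cf
byte 7: (56 ^ ce) ^ 61 = 98 ^ 61 = f9

86e67988cf70cff9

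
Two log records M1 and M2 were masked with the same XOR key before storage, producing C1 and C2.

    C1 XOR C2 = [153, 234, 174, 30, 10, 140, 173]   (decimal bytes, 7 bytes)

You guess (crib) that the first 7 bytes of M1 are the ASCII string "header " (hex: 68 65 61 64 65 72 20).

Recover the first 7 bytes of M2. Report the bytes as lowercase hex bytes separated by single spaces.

f1 8f cf 7a 6f fe 8d

Since C1 ⊕ C2 = M1 ⊕ M2, XORing with the guessed M1 bytes yields the corresponding M2 bytes: M2 = (C1 ⊕ C2) ⊕ M1.
byte 0: 99 XOR 68 = f1
byte 1: ea XOR 65 = 8f
byte 2: ae XOR 61 = cf
byte 3: 1e XOR 64 = 7a
byte 4: 0a XOR 65 = 6f
byte 5: 8c XOR 72 = fe
byte 6: ad XOR 20 = 8d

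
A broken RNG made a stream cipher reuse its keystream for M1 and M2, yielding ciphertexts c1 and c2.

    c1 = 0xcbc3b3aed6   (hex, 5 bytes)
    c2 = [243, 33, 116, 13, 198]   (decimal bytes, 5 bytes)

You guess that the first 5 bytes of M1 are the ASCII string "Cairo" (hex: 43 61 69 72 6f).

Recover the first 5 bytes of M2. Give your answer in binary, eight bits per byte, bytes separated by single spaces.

01111011 10000011 10101110 11010001 01111111

First, c1 ⊕ c2 = (M1 ⊕ K) ⊕ (M2 ⊕ K) = M1 ⊕ M2, so the key drops out. Then M2 = (M1 ⊕ M2) ⊕ M1 over the first 5 bytes.
byte 0: (cb XOR f3) XOR 43 = 38 XOR 43 = 7b
byte 1: (c3 XOR 21) XOR 61 = e2 XOR 61 = 83
byte 2: (b3 XOR 74) XOR 69 = c7 XOR 69 = ae
byte 3: (ae XOR 0d) XOR 72 = a3 XOR 72 = d1
byte 4: (d6 XOR c6) XOR 6f = 10 XOR 6f = 7f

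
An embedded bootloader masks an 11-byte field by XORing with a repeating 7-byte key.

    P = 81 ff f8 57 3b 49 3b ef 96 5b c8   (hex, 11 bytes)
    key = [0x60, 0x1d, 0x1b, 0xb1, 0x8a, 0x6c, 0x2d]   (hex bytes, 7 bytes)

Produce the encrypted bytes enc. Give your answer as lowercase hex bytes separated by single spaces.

The 7-byte key repeats, so the effective keystream is 60 1d 1b b1 8a 6c 2d 60 1d 1b b1.
byte 0: 129 xor  96 = 225
byte 1: 255 xor  29 = 226
byte 2: 248 xor  27 = 227
byte 3:  87 xor 177 = 230
byte 4:  59 xor 138 = 177
byte 5:  73 xor 108 =  37
byte 6:  59 xor  45 =  22
byte 7: 239 xor  96 = 143
byte 8: 150 xor  29 = 139
byte 9:  91 xor  27 =  64
byte 10: 200 xor 177 = 121

e1 e2 e3 e6 b1 25 16 8f 8b 40 79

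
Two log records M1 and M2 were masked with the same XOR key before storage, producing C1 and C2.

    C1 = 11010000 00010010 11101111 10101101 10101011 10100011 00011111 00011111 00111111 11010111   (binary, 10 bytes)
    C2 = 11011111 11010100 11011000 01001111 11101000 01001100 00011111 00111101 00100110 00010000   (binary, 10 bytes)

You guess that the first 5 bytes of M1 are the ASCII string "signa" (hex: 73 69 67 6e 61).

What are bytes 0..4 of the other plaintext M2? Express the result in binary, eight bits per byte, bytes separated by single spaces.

First, C1 ⊕ C2 = (M1 ⊕ K) ⊕ (M2 ⊕ K) = M1 ⊕ M2, so the key drops out. Then M2 = (M1 ⊕ M2) ⊕ M1 over the first 5 bytes.
byte 0: (d0 ^ df) ^ 73 = 0f ^ 73 = 7c
byte 1: (12 ^ d4) ^ 69 = c6 ^ 69 = af
byte 2: (ef ^ d8) ^ 67 = 37 ^ 67 = 50
byte 3: (ad ^ 4f) ^ 6e = e2 ^ 6e = 8c
byte 4: (ab ^ e8) ^ 61 = 43 ^ 61 = 22

01111100 10101111 01010000 10001100 00100010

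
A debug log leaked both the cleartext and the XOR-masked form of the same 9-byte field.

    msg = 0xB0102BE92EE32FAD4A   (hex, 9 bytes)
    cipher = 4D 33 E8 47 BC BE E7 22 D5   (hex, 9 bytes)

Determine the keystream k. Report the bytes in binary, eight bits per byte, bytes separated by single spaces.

11111101 00100011 11000011 10101110 10010010 01011101 11001000 10001111 10011111

Since cipher = msg ⊕ k, XORing both sides with msg gives k = msg ⊕ cipher.
byte 0: b0 xor 4d = fd
byte 1: 10 xor 33 = 23
byte 2: 2b xor e8 = c3
byte 3: e9 xor 47 = ae
byte 4: 2e xor bc = 92
byte 5: e3 xor be = 5d
byte 6: 2f xor e7 = c8
byte 7: ad xor 22 = 8f
byte 8: 4a xor d5 = 9f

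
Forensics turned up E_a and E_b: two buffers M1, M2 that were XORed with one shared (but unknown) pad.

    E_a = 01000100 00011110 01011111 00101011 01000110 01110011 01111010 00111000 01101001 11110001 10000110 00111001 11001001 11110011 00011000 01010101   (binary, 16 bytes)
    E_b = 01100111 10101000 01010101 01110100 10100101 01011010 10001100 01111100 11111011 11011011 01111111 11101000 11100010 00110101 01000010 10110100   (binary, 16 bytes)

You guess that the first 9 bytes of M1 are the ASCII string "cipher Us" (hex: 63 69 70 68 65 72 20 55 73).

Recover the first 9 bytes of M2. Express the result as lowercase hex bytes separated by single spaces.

First, E_a ⊕ E_b = (M1 ⊕ K) ⊕ (M2 ⊕ K) = M1 ⊕ M2, so the key drops out. Then M2 = (M1 ⊕ M2) ⊕ M1 over the first 9 bytes.
byte 0: (44 ^ 67) ^ 63 = 23 ^ 63 = 40
byte 1: (1e ^ a8) ^ 69 = b6 ^ 69 = df
byte 2: (5f ^ 55) ^ 70 = 0a ^ 70 = 7a
byte 3: (2b ^ 74) ^ 68 = 5f ^ 68 = 37
byte 4: (46 ^ a5) ^ 65 = e3 ^ 65 = 86
byte 5: (73 ^ 5a) ^ 72 = 29 ^ 72 = 5b
byte 6: (7a ^ 8c) ^ 20 = f6 ^ 20 = d6
byte 7: (38 ^ 7c) ^ 55 = 44 ^ 55 = 11
byte 8: (69 ^ fb) ^ 73 = 92 ^ 73 = e1

40 df 7a 37 86 5b d6 11 e1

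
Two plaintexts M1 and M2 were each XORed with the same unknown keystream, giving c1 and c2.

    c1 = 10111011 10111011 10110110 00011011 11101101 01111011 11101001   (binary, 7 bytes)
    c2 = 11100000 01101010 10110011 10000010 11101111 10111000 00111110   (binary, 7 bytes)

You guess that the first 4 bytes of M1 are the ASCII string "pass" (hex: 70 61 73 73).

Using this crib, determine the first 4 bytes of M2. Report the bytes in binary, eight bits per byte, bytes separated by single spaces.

00101011 10110000 01110110 11101010

First, c1 ⊕ c2 = (M1 ⊕ K) ⊕ (M2 ⊕ K) = M1 ⊕ M2, so the key drops out. Then M2 = (M1 ⊕ M2) ⊕ M1 over the first 4 bytes.
byte 0: (bb ^ e0) ^ 70 = 5b ^ 70 = 2b
byte 1: (bb ^ 6a) ^ 61 = d1 ^ 61 = b0
byte 2: (b6 ^ b3) ^ 73 = 05 ^ 73 = 76
byte 3: (1b ^ 82) ^ 73 = 99 ^ 73 = ea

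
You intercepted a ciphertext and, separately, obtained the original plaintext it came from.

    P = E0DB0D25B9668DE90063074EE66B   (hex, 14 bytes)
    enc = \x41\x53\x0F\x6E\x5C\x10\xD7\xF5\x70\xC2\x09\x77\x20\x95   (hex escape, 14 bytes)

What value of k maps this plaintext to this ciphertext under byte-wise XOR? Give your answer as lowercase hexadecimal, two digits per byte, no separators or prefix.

a188024be5765a1c70a10e39c6fe

Since enc = P ⊕ k, XORing both sides with P gives k = P ⊕ enc.
224 xor  65 = 161
219 xor  83 = 136
 13 xor  15 =   2
 37 xor 110 =  75
185 xor  92 = 229
102 xor  16 = 118
141 xor 215 =  90
233 xor 245 =  28
  0 xor 112 = 112
 99 xor 194 = 161
  7 xor   9 =  14
 78 xor 119 =  57
230 xor  32 = 198
107 xor 149 = 254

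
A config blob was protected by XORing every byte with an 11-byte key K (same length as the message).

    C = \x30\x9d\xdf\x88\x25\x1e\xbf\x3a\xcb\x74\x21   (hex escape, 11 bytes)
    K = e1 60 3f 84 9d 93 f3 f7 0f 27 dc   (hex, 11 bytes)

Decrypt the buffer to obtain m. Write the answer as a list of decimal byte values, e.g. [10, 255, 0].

[209, 253, 224, 12, 184, 141, 76, 205, 196, 83, 253]

XOR is its own inverse, so applying the key byte-wise gives the result directly.
 48 ^ 225 = 209
157 ^  96 = 253
223 ^  63 = 224
136 ^ 132 =  12
 37 ^ 157 = 184
 30 ^ 147 = 141
191 ^ 243 =  76
 58 ^ 247 = 205
203 ^  15 = 196
116 ^  39 =  83
 33 ^ 220 = 253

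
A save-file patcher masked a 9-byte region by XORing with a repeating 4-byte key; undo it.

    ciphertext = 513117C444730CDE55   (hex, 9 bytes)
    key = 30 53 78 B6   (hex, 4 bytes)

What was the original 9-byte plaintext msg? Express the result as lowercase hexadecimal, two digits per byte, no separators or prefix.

The 4-byte key repeats, so the effective keystream is 30 53 78 b6 30 53 78 b6 30.
byte 0:  81 ^  48 =  97
byte 1:  49 ^  83 =  98
byte 2:  23 ^ 120 = 111
byte 3: 196 ^ 182 = 114
byte 4:  68 ^  48 = 116
byte 5: 115 ^  83 =  32
byte 6:  12 ^ 120 = 116
byte 7: 222 ^ 182 = 104
byte 8:  85 ^  48 = 101

61626f727420746865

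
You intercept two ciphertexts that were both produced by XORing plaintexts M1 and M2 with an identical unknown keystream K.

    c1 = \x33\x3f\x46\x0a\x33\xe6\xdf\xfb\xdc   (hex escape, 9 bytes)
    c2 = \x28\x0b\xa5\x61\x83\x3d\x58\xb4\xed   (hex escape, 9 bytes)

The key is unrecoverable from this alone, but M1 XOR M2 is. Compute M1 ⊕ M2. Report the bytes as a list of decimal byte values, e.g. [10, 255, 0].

[27, 52, 227, 107, 176, 219, 135, 79, 49]

c1 ⊕ c2 = (M1 ⊕ K) ⊕ (M2 ⊕ K) = M1 ⊕ M2 — the shared key cancels under XOR.
33 ^ 28 = 1b
3f ^ 0b = 34
46 ^ a5 = e3
0a ^ 61 = 6b
33 ^ 83 = b0
e6 ^ 3d = db
df ^ 58 = 87
fb ^ b4 = 4f
dc ^ ed = 31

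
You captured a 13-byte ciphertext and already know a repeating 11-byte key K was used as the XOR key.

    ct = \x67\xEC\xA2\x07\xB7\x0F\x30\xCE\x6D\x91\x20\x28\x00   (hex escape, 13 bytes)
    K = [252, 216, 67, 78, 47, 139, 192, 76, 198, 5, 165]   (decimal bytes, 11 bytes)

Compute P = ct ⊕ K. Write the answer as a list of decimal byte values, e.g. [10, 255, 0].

[155, 52, 225, 73, 152, 132, 240, 130, 171, 148, 133, 212, 216]

The 11-byte key repeats, so the effective keystream is fc d8 43 4e 2f 8b c0 4c c6 05 a5 fc d8.
byte 0: 01100111 XOR 11111100 = 10011011
byte 1: 11101100 XOR 11011000 = 00110100
byte 2: 10100010 XOR 01000011 = 11100001
byte 3: 00000111 XOR 01001110 = 01001001
byte 4: 10110111 XOR 00101111 = 10011000
byte 5: 00001111 XOR 10001011 = 10000100
byte 6: 00110000 XOR 11000000 = 11110000
byte 7: 11001110 XOR 01001100 = 10000010
byte 8: 01101101 XOR 11000110 = 10101011
byte 9: 10010001 XOR 00000101 = 10010100
byte 10: 00100000 XOR 10100101 = 10000101
byte 11: 00101000 XOR 11111100 = 11010100
byte 12: 00000000 XOR 11011000 = 11011000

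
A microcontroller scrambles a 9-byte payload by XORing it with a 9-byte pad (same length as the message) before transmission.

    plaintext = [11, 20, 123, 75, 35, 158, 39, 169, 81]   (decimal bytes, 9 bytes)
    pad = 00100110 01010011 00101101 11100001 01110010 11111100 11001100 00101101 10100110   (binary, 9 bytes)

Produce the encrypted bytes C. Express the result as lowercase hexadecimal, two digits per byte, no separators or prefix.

byte 0: 0b ^ 26 = 2d
byte 1: 14 ^ 53 = 47
byte 2: 7b ^ 2d = 56
byte 3: 4b ^ e1 = aa
byte 4: 23 ^ 72 = 51
byte 5: 9e ^ fc = 62
byte 6: 27 ^ cc = eb
byte 7: a9 ^ 2d = 84
byte 8: 51 ^ a6 = f7

2d4756aa5162eb84f7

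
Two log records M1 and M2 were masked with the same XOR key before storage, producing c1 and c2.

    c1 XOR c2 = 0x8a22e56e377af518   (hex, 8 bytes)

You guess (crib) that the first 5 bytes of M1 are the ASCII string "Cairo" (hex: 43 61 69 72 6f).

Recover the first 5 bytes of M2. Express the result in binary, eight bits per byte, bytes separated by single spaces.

Since c1 ⊕ c2 = M1 ⊕ M2, XORing with the guessed M1 bytes yields the corresponding M2 bytes: M2 = (c1 ⊕ c2) ⊕ M1.
byte 0: 138 XOR  67 = 201
byte 1:  34 XOR  97 =  67
byte 2: 229 XOR 105 = 140
byte 3: 110 XOR 114 =  28
byte 4:  55 XOR 111 =  88

11001001 01000011 10001100 00011100 01011000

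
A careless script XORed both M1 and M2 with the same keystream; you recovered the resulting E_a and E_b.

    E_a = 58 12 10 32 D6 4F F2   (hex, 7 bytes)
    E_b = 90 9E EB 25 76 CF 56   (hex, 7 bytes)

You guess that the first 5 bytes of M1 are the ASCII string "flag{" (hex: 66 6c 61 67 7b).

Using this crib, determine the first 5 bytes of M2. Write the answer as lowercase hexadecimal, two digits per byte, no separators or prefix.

First, E_a ⊕ E_b = (M1 ⊕ K) ⊕ (M2 ⊕ K) = M1 ⊕ M2, so the key drops out. Then M2 = (M1 ⊕ M2) ⊕ M1 over the first 5 bytes.
byte 0: (58 ^ 90) ^ 66 = c8 ^ 66 = ae
byte 1: (12 ^ 9e) ^ 6c = 8c ^ 6c = e0
byte 2: (10 ^ eb) ^ 61 = fb ^ 61 = 9a
byte 3: (32 ^ 25) ^ 67 = 17 ^ 67 = 70
byte 4: (d6 ^ 76) ^ 7b = a0 ^ 7b = db

aee09a70db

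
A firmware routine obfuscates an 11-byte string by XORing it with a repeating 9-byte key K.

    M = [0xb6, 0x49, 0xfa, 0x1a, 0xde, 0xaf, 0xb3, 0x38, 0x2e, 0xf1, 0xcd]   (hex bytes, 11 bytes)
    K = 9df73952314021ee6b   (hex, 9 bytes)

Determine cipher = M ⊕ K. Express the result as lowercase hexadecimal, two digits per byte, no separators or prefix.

The 9-byte key repeats, so the effective keystream is 9d f7 39 52 31 40 21 ee 6b 9d f7.
byte 0: 10110110 ^ 10011101 = 00101011
byte 1: 01001001 ^ 11110111 = 10111110
byte 2: 11111010 ^ 00111001 = 11000011
byte 3: 00011010 ^ 01010010 = 01001000
byte 4: 11011110 ^ 00110001 = 11101111
byte 5: 10101111 ^ 01000000 = 11101111
byte 6: 10110011 ^ 00100001 = 10010010
byte 7: 00111000 ^ 11101110 = 11010110
byte 8: 00101110 ^ 01101011 = 01000101
byte 9: 11110001 ^ 10011101 = 01101100
byte 10: 11001101 ^ 11110111 = 00111010

2bbec348efef92d6456c3a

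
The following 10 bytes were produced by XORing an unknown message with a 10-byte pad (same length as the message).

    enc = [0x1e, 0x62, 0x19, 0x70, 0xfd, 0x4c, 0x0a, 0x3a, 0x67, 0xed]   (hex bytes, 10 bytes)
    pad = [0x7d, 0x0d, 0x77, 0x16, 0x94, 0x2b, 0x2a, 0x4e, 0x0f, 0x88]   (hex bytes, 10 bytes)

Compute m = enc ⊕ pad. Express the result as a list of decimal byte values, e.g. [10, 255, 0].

[99, 111, 110, 102, 105, 103, 32, 116, 104, 101]

XOR is its own inverse, so applying the key byte-wise gives the result directly.
byte 0:  30 ^ 125 =  99
byte 1:  98 ^  13 = 111
byte 2:  25 ^ 119 = 110
byte 3: 112 ^  22 = 102
byte 4: 253 ^ 148 = 105
byte 5:  76 ^  43 = 103
byte 6:  10 ^  42 =  32
byte 7:  58 ^  78 = 116
byte 8: 103 ^  15 = 104
byte 9: 237 ^ 136 = 101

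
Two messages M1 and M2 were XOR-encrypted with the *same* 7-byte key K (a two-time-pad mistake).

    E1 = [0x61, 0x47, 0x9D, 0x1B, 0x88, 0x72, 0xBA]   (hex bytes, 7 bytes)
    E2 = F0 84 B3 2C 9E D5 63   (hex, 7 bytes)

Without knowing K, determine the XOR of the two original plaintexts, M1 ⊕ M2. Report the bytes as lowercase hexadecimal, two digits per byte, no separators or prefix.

91c32e3716a7d9

E1 ⊕ E2 = (M1 ⊕ K) ⊕ (M2 ⊕ K) = M1 ⊕ M2 — the shared key cancels under XOR.
byte 0:  97 XOR 240 = 145
byte 1:  71 XOR 132 = 195
byte 2: 157 XOR 179 =  46
byte 3:  27 XOR  44 =  55
byte 4: 136 XOR 158 =  22
byte 5: 114 XOR 213 = 167
byte 6: 186 XOR  99 = 217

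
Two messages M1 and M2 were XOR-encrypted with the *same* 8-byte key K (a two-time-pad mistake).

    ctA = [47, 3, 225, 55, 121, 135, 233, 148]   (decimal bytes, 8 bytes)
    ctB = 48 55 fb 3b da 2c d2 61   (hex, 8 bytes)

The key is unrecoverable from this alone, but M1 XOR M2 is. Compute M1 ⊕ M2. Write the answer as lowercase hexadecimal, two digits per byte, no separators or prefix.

67561a0ca3ab3bf5

ctA ⊕ ctB = (M1 ⊕ K) ⊕ (M2 ⊕ K) = M1 ⊕ M2 — the shared key cancels under XOR.
byte 0: 2f ⊕ 48 = 67
byte 1: 03 ⊕ 55 = 56
byte 2: e1 ⊕ fb = 1a
byte 3: 37 ⊕ 3b = 0c
byte 4: 79 ⊕ da = a3
byte 5: 87 ⊕ 2c = ab
byte 6: e9 ⊕ d2 = 3b
byte 7: 94 ⊕ 61 = f5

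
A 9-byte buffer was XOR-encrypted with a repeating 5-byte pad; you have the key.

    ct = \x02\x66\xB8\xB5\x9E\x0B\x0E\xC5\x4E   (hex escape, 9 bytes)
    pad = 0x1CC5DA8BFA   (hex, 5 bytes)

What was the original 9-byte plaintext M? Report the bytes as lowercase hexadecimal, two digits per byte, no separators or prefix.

1ea3623e6417cb1fc5

The 5-byte key repeats, so the effective keystream is 1c c5 da 8b fa 1c c5 da 8b.
byte 0: 02 ⊕ 1c = 1e
byte 1: 66 ⊕ c5 = a3
byte 2: b8 ⊕ da = 62
byte 3: b5 ⊕ 8b = 3e
byte 4: 9e ⊕ fa = 64
byte 5: 0b ⊕ 1c = 17
byte 6: 0e ⊕ c5 = cb
byte 7: c5 ⊕ da = 1f
byte 8: 4e ⊕ 8b = c5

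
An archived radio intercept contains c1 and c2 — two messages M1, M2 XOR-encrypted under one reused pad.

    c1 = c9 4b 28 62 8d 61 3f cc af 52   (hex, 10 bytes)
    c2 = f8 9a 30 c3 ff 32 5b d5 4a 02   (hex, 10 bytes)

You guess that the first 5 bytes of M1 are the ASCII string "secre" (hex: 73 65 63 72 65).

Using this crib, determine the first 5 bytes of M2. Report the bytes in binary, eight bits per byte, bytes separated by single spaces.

First, c1 ⊕ c2 = (M1 ⊕ K) ⊕ (M2 ⊕ K) = M1 ⊕ M2, so the key drops out. Then M2 = (M1 ⊕ M2) ⊕ M1 over the first 5 bytes.
byte 0: (c9 XOR f8) XOR 73 = 31 XOR 73 = 42
byte 1: (4b XOR 9a) XOR 65 = d1 XOR 65 = b4
byte 2: (28 XOR 30) XOR 63 = 18 XOR 63 = 7b
byte 3: (62 XOR c3) XOR 72 = a1 XOR 72 = d3
byte 4: (8d XOR ff) XOR 65 = 72 XOR 65 = 17

01000010 10110100 01111011 11010011 00010111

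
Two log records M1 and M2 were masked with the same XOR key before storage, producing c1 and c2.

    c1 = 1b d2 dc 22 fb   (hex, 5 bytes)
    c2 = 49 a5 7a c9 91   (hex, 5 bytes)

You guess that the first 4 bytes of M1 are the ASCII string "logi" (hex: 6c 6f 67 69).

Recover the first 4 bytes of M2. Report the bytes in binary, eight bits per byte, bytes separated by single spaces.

First, c1 ⊕ c2 = (M1 ⊕ K) ⊕ (M2 ⊕ K) = M1 ⊕ M2, so the key drops out. Then M2 = (M1 ⊕ M2) ⊕ M1 over the first 4 bytes.
byte 0: (1b ^ 49) ^ 6c = 52 ^ 6c = 3e
byte 1: (d2 ^ a5) ^ 6f = 77 ^ 6f = 18
byte 2: (dc ^ 7a) ^ 67 = a6 ^ 67 = c1
byte 3: (22 ^ c9) ^ 69 = eb ^ 69 = 82

00111110 00011000 11000001 10000010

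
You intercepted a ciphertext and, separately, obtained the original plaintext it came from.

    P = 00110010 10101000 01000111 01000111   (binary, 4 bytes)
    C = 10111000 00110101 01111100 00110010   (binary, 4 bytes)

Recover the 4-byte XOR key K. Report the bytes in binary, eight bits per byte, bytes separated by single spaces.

Since C = P ⊕ K, XORing both sides with P gives K = P ⊕ C.
byte 0:  50 XOR 184 = 138
byte 1: 168 XOR  53 = 157
byte 2:  71 XOR 124 =  59
byte 3:  71 XOR  50 = 117

10001010 10011101 00111011 01110101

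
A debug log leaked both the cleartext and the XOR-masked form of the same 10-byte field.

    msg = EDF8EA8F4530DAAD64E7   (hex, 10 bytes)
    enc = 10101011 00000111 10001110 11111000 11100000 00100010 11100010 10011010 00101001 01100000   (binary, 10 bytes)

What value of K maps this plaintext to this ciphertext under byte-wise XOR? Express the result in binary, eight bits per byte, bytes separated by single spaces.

01000110 11111111 01100100 01110111 10100101 00010010 00111000 00110111 01001101 10000111

Since enc = msg ⊕ K, XORing both sides with msg gives K = msg ⊕ enc.
ed XOR ab = 46
f8 XOR 07 = ff
ea XOR 8e = 64
8f XOR f8 = 77
45 XOR e0 = a5
30 XOR 22 = 12
da XOR e2 = 38
ad XOR 9a = 37
64 XOR 29 = 4d
e7 XOR 60 = 87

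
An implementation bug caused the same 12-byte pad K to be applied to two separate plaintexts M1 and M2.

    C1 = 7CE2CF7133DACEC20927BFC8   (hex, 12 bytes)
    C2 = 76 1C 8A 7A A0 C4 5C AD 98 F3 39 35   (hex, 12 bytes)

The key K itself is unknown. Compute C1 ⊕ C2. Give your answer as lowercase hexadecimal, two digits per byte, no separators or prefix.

0afe450b931e926f91d486fd

C1 ⊕ C2 = (M1 ⊕ K) ⊕ (M2 ⊕ K) = M1 ⊕ M2 — the shared key cancels under XOR.
7c ^ 76 = 0a
e2 ^ 1c = fe
cf ^ 8a = 45
71 ^ 7a = 0b
33 ^ a0 = 93
da ^ c4 = 1e
ce ^ 5c = 92
c2 ^ ad = 6f
09 ^ 98 = 91
27 ^ f3 = d4
bf ^ 39 = 86
c8 ^ 35 = fd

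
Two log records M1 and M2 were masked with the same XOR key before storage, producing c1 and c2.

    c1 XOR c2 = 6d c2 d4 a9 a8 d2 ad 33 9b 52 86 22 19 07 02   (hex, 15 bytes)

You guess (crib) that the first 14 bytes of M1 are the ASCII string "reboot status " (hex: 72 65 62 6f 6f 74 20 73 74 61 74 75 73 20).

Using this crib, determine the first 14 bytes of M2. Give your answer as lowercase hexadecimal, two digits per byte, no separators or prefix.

Since c1 ⊕ c2 = M1 ⊕ M2, XORing with the guessed M1 bytes yields the corresponding M2 bytes: M2 = (c1 ⊕ c2) ⊕ M1.
byte 0: 109 ⊕ 114 =  31
byte 1: 194 ⊕ 101 = 167
byte 2: 212 ⊕  98 = 182
byte 3: 169 ⊕ 111 = 198
byte 4: 168 ⊕ 111 = 199
byte 5: 210 ⊕ 116 = 166
byte 6: 173 ⊕  32 = 141
byte 7:  51 ⊕ 115 =  64
byte 8: 155 ⊕ 116 = 239
byte 9:  82 ⊕  97 =  51
byte 10: 134 ⊕ 116 = 242
byte 11:  34 ⊕ 117 =  87
byte 12:  25 ⊕ 115 = 106
byte 13:   7 ⊕  32 =  39

1fa7b6c6c7a68d40ef33f2576a27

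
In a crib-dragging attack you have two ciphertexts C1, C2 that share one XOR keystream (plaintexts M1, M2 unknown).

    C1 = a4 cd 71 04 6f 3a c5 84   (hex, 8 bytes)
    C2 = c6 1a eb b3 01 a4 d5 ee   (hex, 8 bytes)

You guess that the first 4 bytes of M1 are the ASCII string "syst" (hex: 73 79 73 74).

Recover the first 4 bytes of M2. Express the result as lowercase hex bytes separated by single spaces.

First, C1 ⊕ C2 = (M1 ⊕ K) ⊕ (M2 ⊕ K) = M1 ⊕ M2, so the key drops out. Then M2 = (M1 ⊕ M2) ⊕ M1 over the first 4 bytes.
byte 0: (a4 XOR c6) XOR 73 = 62 XOR 73 = 11
byte 1: (cd XOR 1a) XOR 79 = d7 XOR 79 = ae
byte 2: (71 XOR eb) XOR 73 = 9a XOR 73 = e9
byte 3: (04 XOR b3) XOR 74 = b7 XOR 74 = c3

11 ae e9 c3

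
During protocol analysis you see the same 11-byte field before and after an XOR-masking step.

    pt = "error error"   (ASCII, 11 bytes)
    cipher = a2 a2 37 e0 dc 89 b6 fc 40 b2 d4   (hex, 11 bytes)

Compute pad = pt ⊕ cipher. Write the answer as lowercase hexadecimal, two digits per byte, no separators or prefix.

c7d0458faea9d38e32dda6

Since cipher = pt ⊕ pad, XORing both sides with pt gives pad = pt ⊕ cipher.
byte 0: 65 XOR a2 = c7
byte 1: 72 XOR a2 = d0
byte 2: 72 XOR 37 = 45
byte 3: 6f XOR e0 = 8f
byte 4: 72 XOR dc = ae
byte 5: 20 XOR 89 = a9
byte 6: 65 XOR b6 = d3
byte 7: 72 XOR fc = 8e
byte 8: 72 XOR 40 = 32
byte 9: 6f XOR b2 = dd
byte 10: 72 XOR d4 = a6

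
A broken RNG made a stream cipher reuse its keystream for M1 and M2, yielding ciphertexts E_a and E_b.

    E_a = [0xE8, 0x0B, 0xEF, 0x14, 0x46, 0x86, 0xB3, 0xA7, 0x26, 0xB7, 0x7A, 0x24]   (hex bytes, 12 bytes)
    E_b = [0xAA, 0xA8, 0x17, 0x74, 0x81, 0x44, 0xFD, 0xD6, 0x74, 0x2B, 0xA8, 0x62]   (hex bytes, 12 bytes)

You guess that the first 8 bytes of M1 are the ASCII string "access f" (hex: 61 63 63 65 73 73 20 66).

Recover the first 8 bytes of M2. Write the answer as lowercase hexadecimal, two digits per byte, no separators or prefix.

23c09b05b4b16e17

First, E_a ⊕ E_b = (M1 ⊕ K) ⊕ (M2 ⊕ K) = M1 ⊕ M2, so the key drops out. Then M2 = (M1 ⊕ M2) ⊕ M1 over the first 8 bytes.
byte 0: (e8 ^ aa) ^ 61 = 42 ^ 61 = 23
byte 1: (0b ^ a8) ^ 63 = a3 ^ 63 = c0
byte 2: (ef ^ 17) ^ 63 = f8 ^ 63 = 9b
byte 3: (14 ^ 74) ^ 65 = 60 ^ 65 = 05
byte 4: (46 ^ 81) ^ 73 = c7 ^ 73 = b4
byte 5: (86 ^ 44) ^ 73 = c2 ^ 73 = b1
byte 6: (b3 ^ fd) ^ 20 = 4e ^ 20 = 6e
byte 7: (a7 ^ d6) ^ 66 = 71 ^ 66 = 17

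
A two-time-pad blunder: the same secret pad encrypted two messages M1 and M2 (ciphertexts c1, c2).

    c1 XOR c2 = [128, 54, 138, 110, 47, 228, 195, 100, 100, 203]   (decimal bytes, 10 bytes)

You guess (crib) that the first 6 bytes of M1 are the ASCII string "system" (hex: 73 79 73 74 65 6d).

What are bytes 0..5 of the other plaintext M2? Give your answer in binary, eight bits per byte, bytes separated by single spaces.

11110011 01001111 11111001 00011010 01001010 10001001

Since c1 ⊕ c2 = M1 ⊕ M2, XORing with the guessed M1 bytes yields the corresponding M2 bytes: M2 = (c1 ⊕ c2) ⊕ M1.
80 ^ 73 = f3
36 ^ 79 = 4f
8a ^ 73 = f9
6e ^ 74 = 1a
2f ^ 65 = 4a
e4 ^ 6d = 89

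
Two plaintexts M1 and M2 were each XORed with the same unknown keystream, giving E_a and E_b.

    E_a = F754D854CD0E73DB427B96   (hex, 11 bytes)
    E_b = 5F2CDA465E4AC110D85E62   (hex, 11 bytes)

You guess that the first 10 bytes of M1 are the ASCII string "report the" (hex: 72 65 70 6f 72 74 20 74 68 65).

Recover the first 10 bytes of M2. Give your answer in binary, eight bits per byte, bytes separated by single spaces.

11011010 00011101 01110010 01111101 11100001 00110000 10010010 10111111 11110010 01000000

First, E_a ⊕ E_b = (M1 ⊕ K) ⊕ (M2 ⊕ K) = M1 ⊕ M2, so the key drops out. Then M2 = (M1 ⊕ M2) ⊕ M1 over the first 10 bytes.
byte 0: (f7 ^ 5f) ^ 72 = a8 ^ 72 = da
byte 1: (54 ^ 2c) ^ 65 = 78 ^ 65 = 1d
byte 2: (d8 ^ da) ^ 70 = 02 ^ 70 = 72
byte 3: (54 ^ 46) ^ 6f = 12 ^ 6f = 7d
byte 4: (cd ^ 5e) ^ 72 = 93 ^ 72 = e1
byte 5: (0e ^ 4a) ^ 74 = 44 ^ 74 = 30
byte 6: (73 ^ c1) ^ 20 = b2 ^ 20 = 92
byte 7: (db ^ 10) ^ 74 = cb ^ 74 = bf
byte 8: (42 ^ d8) ^ 68 = 9a ^ 68 = f2
byte 9: (7b ^ 5e) ^ 65 = 25 ^ 65 = 40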